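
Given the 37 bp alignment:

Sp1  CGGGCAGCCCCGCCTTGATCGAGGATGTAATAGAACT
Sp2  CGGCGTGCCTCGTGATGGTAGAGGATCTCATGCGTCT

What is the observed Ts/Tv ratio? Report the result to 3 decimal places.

0.500

Transitions are A↔G and C↔T; transversions are all other mismatches.
Transitions: 5. Transversions: 10.
R = 5/10 = 0.500.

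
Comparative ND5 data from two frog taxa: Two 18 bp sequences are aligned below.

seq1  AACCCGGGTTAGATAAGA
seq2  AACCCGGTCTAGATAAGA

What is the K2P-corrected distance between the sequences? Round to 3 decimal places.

Of 18 sites, 1 differences are transitions and 1 are transversions, so P = 1/18 ≈ 0.055556 and Q = 1/18 ≈ 0.055556.
Under the Kimura two-parameter model, d = −½ ln(1 − 2P − Q) − ¼ ln(1 − 2Q).
1 − 2P − Q = 0.833332, giving −½ ln(0.833332) = 0.091162.
1 − 2Q = 0.888888, giving −¼ ln(0.888888) = 0.029446.
d = 0.091162 + 0.029446 = 0.120608.

0.121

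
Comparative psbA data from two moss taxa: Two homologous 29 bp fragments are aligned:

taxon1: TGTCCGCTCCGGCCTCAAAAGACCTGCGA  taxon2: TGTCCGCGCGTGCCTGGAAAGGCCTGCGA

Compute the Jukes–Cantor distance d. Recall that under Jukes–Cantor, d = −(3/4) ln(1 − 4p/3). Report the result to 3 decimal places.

0.242

The sequences differ at 6 of 29 sites (8, 10, 11, 16, 17, 22), so p = 6/29 ≈ 0.206897.
d = −(3/4) ln(1 − 4p/3) = −0.75 ln(1 − 0.275863) = −0.75 ln(0.724137)
  = −0.75 × (-0.322775) = 0.242081 substitutions/site.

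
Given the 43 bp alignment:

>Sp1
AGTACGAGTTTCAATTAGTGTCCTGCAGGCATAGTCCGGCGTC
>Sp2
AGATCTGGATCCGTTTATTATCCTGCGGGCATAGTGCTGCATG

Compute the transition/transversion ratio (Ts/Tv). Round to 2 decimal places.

Transitions are A↔G and C↔T; transversions are all other mismatches.
Transitions: 6. Transversions: 9.
R = 6/9 = 0.666666… ≈ 0.67 (to 2 d.p.).

0.67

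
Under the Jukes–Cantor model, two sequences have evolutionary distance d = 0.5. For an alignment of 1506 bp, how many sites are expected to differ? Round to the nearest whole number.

550

Invert JC69: p = (3/4)(1 − e^(−4d/3)) = 0.75 × (1 − e^(-0.666667)) = 0.75 × (1 − 0.513417) = 0.364937.
Expected differing sites = pL ≈ 0.364937 × 1506 = 549.595122 ≈ 550.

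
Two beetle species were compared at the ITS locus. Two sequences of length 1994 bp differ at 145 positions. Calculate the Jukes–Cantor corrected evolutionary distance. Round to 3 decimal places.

p = 145/1994 ≈ 0.072718.
d = −(3/4) ln(1 − 4p/3) = −0.75 ln(1 − 0.096957) = −0.75 ln(0.903043)
  = −0.75 × (-0.101985) = 0.076489 substitutions/site.

0.076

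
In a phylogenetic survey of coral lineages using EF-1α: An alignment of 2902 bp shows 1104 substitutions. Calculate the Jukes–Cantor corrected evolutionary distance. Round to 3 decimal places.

0.531

p = 1104/2902 ≈ 0.380427.
d = −(3/4) ln(1 − 4p/3) = −0.75 ln(1 − 0.507236) = −0.75 ln(0.492764)
  = −0.75 × (-0.707725) = 0.530794 substitutions/site.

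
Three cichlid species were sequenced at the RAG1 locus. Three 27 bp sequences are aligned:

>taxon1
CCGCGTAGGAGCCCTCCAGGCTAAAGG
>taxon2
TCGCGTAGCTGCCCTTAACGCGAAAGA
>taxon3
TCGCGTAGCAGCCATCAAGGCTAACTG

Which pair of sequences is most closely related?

taxon1–taxon2: 8/27 differ, p = 0.296, d = 0.377.
taxon1–taxon3: 6/27 differ, p = 0.222, d = 0.264.
taxon2–taxon3: 8/27 differ, p = 0.296, d = 0.377.
The smallest distance is between taxon1 and taxon3.

taxon1 and taxon3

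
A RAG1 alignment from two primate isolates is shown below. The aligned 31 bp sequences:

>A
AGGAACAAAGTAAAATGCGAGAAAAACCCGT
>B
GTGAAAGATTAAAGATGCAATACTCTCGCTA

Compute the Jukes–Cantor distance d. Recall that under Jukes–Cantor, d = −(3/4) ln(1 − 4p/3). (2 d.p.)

0.99

The sequences differ at 17 of 31 sites, so p = 17/31 ≈ 0.548387.
d = −(3/4) ln(1 − 4p/3) = −0.75 ln(1 − 0.731183) = −0.75 ln(0.268817)
  = −0.75 × (-1.313724) = 0.985293 substitutions/site.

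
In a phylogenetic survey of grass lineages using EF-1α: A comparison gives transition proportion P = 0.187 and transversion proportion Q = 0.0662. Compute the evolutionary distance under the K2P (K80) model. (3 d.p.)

0.326

Under the Kimura two-parameter model, d = −½ ln(1 − 2P − Q) − ¼ ln(1 − 2Q).
1 − 2P − Q = 0.5598, giving −½ ln(0.5598) = 0.290088.
1 − 2Q = 0.8676, giving −¼ ln(0.8676) = 0.035506.
d = 0.290088 + 0.035506 = 0.325594.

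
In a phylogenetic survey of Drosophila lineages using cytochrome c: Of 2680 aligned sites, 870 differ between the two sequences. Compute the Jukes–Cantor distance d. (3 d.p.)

p = 870/2680 ≈ 0.324627.
d = −(3/4) ln(1 − 4p/3) = −0.75 ln(1 − 0.432836) = −0.75 ln(0.567164)
  = −0.75 × (-0.567107) = 0.425330 substitutions/site.

0.425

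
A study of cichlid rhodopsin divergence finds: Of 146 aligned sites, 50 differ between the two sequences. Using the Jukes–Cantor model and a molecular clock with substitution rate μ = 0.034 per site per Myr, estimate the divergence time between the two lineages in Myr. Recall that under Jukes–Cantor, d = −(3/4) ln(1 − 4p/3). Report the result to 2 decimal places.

p = 50/146 ≈ 0.342466.
d = −(3/4) ln(1 − 4p/3) = −0.75 ln(1 − 0.456621) = −0.75 ln(0.543379)
  = −0.75 × (-0.609948) = 0.457461 substitutions/site.
Under a molecular clock d = 2μt, so t = d/(2μ) = 0.457461 / (2 × 0.034) = 6.73 Myr.

6.73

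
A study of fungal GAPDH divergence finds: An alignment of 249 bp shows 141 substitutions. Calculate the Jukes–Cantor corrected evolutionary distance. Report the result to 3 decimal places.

1.055

p = 141/249 ≈ 0.566265.
d = −(3/4) ln(1 − 4p/3) = −0.75 ln(1 − 0.75502) = −0.75 ln(0.24498)
  = −0.75 × (-1.406579) = 1.054934 substitutions/site.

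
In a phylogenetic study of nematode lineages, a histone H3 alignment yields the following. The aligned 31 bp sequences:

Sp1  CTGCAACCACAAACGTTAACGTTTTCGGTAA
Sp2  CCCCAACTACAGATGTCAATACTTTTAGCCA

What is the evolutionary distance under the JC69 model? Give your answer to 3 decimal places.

The sequences differ at 13 of 31 sites, so p = 13/31 ≈ 0.419355.
d = −(3/4) ln(1 − 4p/3) = −0.75 ln(1 − 0.55914) = −0.75 ln(0.44086)
  = −0.75 × (-0.819028) = 0.614271 substitutions/site.

0.614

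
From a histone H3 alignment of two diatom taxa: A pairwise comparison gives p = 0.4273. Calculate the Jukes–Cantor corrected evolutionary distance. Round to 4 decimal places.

0.6325

d = −(3/4) ln(1 − 4p/3) = −0.75 ln(1 − 0.569733) = −0.75 ln(0.430267)
  = −0.75 × (-0.843349) = 0.632512 substitutions/site.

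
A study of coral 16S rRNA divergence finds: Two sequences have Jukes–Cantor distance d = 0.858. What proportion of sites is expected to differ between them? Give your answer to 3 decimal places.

0.511

p = (3/4)(1 − e^(−4d/3)) = 0.75 × (1 − e^(-1.144)) = 0.75 × (1 − 0.318542) = 0.511094.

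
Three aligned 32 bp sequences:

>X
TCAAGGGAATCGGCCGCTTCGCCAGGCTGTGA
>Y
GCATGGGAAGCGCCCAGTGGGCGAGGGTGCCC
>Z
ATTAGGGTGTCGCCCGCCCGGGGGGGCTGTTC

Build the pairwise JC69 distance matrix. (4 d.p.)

d(X,Y) = 0.5851, d(X,Z) = 0.6566, d(Y,Z) = 0.8240

X–Y: 13/32 sites differ → p = 0.40625, d = −0.75 ln(1 − 0.541667) = 0.585119 ≈ 0.5851.
X–Z: 14/32 sites differ → p = 0.4375, d = −0.75 ln(1 − 0.583333) = 0.656601 ≈ 0.6566.
Y–Z: 16/32 sites differ → p = 0.5, d = −0.75 ln(1 − 0.666667) = 0.823960 ≈ 0.8240.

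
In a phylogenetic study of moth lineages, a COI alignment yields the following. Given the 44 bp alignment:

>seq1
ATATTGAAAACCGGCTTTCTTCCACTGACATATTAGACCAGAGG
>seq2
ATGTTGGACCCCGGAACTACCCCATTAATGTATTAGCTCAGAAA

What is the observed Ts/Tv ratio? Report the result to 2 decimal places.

2.00

Transitions are A↔G and C↔T; transversions are all other mismatches.
Transitions: 12. Transversions: 6.
R = 12/6 = 2.00.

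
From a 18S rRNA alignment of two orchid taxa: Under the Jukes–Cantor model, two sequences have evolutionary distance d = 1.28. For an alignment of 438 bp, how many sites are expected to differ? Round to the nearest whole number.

Invert JC69: p = (3/4)(1 − e^(−4d/3)) = 0.75 × (1 − e^(-1.706667)) = 0.75 × (1 − 0.181470) = 0.613898.
Expected differing sites = pL ≈ 0.613898 × 438 = 268.887324 ≈ 269.

269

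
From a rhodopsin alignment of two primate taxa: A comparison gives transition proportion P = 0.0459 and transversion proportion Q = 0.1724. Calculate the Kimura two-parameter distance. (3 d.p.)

Under the Kimura two-parameter model, d = −½ ln(1 − 2P − Q) − ¼ ln(1 − 2Q).
1 − 2P − Q = 0.7358, giving −½ ln(0.7358) = 0.153398.
1 − 2Q = 0.6552, giving −¼ ln(0.6552) = 0.105704.
d = 0.153398 + 0.105704 = 0.259102.

0.259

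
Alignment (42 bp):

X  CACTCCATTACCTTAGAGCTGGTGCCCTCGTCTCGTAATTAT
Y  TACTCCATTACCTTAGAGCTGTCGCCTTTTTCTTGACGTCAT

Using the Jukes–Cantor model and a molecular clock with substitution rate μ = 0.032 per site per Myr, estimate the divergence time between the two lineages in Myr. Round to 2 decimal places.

5.03

The sequences differ at 11 of 42 sites, so p = 11/42 ≈ 0.261905.
d = −(3/4) ln(1 − 4p/3) = −0.75 ln(1 − 0.349207) = −0.75 ln(0.650793)
  = −0.75 × (-0.429564) = 0.322173 substitutions/site.
Under a molecular clock d = 2μt, so t = d/(2μ) = 0.322173 / (2 × 0.032) = 5.03 Myr.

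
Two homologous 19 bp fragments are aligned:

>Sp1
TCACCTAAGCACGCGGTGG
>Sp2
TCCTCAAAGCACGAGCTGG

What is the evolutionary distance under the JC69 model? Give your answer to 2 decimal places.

0.32

The sequences differ at 5 of 19 sites (3, 4, 6, 14, 16), so p = 5/19 ≈ 0.263158.
d = −(3/4) ln(1 − 4p/3) = −0.75 ln(1 − 0.350877) = −0.75 ln(0.649123)
  = −0.75 × (-0.432133) = 0.324100 substitutions/site.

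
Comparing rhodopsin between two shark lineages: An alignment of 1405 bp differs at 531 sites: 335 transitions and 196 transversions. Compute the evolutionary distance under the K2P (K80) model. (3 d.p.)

0.561

P = 335/1405 ≈ 0.238434 and Q = 196/1405 ≈ 0.139502.
Under the Kimura two-parameter model, d = −½ ln(1 − 2P − Q) − ¼ ln(1 − 2Q).
1 − 2P − Q = 0.38363, giving −½ ln(0.38363) = 0.479038.
1 − 2Q = 0.720996, giving −¼ ln(0.720996) = 0.081780.
d = 0.479038 + 0.081780 = 0.560818.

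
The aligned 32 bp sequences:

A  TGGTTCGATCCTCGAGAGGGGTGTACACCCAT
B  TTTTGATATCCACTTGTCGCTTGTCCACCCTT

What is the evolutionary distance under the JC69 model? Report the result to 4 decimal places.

0.6566

The sequences differ at 14 of 32 sites, so p = 14/32 = 0.4375.
d = −(3/4) ln(1 − 4p/3) = −0.75 ln(1 − 0.583333) = −0.75 ln(0.416667)
  = −0.75 × (-0.875468) = 0.656601 substitutions/site.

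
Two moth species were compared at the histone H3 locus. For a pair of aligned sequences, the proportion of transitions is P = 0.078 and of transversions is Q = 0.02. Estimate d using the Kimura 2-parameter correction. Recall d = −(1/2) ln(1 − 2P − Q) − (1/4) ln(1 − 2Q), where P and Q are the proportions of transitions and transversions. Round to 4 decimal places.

Under the Kimura two-parameter model, d = −½ ln(1 − 2P − Q) − ¼ ln(1 − 2Q).
1 − 2P − Q = 0.824, giving −½ ln(0.824) = 0.096792.
1 − 2Q = 0.96, giving −¼ ln(0.96) = 0.010205.
d = 0.096792 + 0.010205 = 0.106997.

0.1070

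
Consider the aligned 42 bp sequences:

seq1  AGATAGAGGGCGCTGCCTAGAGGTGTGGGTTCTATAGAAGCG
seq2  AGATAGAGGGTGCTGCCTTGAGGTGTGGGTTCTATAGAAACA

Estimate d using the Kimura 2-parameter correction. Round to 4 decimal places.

Of 42 sites, 3 differences are transitions and 1 are transversions, so P = 3/42 ≈ 0.071429 and Q = 1/42 ≈ 0.02381.
Under the Kimura two-parameter model, d = −½ ln(1 − 2P − Q) − ¼ ln(1 − 2Q).
1 − 2P − Q = 0.833332, giving −½ ln(0.833332) = 0.091162.
1 − 2Q = 0.95238, giving −¼ ln(0.95238) = 0.012198.
d = 0.091162 + 0.012198 = 0.103360.

0.1034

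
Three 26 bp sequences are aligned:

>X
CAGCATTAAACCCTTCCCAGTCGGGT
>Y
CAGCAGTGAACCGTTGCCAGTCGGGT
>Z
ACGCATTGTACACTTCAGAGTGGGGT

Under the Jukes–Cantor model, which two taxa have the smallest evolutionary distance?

X and Y

X–Y: 4/26 differ, p = 0.154, d = 0.172.
X–Z: 8/26 differ, p = 0.308, d = 0.396.
Y–Z: 10/26 differ, p = 0.385, d = 0.539.
The smallest distance is between X and Y.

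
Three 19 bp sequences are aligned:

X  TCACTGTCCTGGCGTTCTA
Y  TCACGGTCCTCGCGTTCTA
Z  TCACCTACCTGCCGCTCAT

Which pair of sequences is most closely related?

X–Y: 2/19 differ, p = 0.105, d = 0.113.
X–Z: 7/19 differ, p = 0.368, d = 0.507.
Y–Z: 8/19 differ, p = 0.421, d = 0.618.
The smallest distance is between X and Y.

X and Y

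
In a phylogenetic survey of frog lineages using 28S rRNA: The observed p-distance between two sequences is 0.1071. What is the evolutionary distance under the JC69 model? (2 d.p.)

0.12

d = −(3/4) ln(1 − 4p/3) = −0.75 ln(1 − 0.1428) = −0.75 ln(0.8572)
  = −0.75 × (-0.154084) = 0.115563 substitutions/site.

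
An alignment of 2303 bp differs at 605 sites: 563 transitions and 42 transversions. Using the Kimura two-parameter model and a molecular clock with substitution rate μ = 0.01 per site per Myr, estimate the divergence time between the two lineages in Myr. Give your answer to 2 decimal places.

P = 563/2303 ≈ 0.244464 and Q = 42/2303 ≈ 0.018237.
Under the Kimura two-parameter model, d = −½ ln(1 − 2P − Q) − ¼ ln(1 − 2Q).
1 − 2P − Q = 0.492835, giving −½ ln(0.492835) = 0.353790.
1 − 2Q = 0.963526, giving −¼ ln(0.963526) = 0.009289.
d = 0.353790 + 0.009289 = 0.363079.
Under a molecular clock d = 2μt, so t = d/(2μ) = 0.363079 / (2 × 0.01) = 18.15 Myr.

18.15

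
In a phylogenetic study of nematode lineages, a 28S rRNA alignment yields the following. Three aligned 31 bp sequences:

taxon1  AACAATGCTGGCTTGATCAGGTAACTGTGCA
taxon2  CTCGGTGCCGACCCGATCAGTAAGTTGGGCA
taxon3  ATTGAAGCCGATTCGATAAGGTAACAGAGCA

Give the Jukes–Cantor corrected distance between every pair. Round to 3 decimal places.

taxon1–taxon2: 13/31 sites differ → p ≈ 0.419355, d = −0.75 ln(1 − 0.55914) = 0.614271 ≈ 0.614.
taxon1–taxon3: 11/31 sites differ → p ≈ 0.354839, d = −0.75 ln(1 − 0.473119) = 0.480585 ≈ 0.481.
taxon2–taxon3: 13/31 sites differ → p ≈ 0.419355, d = −0.75 ln(1 − 0.55914) = 0.614271 ≈ 0.614.

d(taxon1,taxon2) = 0.614, d(taxon1,taxon3) = 0.481, d(taxon2,taxon3) = 0.614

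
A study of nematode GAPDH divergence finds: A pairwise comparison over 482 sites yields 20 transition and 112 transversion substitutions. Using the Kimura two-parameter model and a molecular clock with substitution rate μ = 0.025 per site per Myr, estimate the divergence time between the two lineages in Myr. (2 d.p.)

6.91

P = 20/482 ≈ 0.041494 and Q = 112/482 ≈ 0.232365.
Under the Kimura two-parameter model, d = −½ ln(1 − 2P − Q) − ¼ ln(1 − 2Q).
1 − 2P − Q = 0.684647, giving −½ ln(0.684647) = 0.189426.
1 − 2Q = 0.53527, giving −¼ ln(0.53527) = 0.156246.
d = 0.189426 + 0.156246 = 0.345672.
Under a molecular clock d = 2μt, so t = d/(2μ) = 0.345672 / (2 × 0.025) = 6.91 Myr.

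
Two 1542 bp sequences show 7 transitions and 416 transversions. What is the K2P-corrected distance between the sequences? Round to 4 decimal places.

0.3574

P = 7/1542 ≈ 0.00454 and Q = 416/1542 ≈ 0.26978.
Under the Kimura two-parameter model, d = −½ ln(1 − 2P − Q) − ¼ ln(1 − 2Q).
1 − 2P − Q = 0.72114, giving −½ ln(0.72114) = 0.163461.
1 − 2Q = 0.46044, giving −¼ ln(0.46044) = 0.193893.
d = 0.163461 + 0.193893 = 0.357354.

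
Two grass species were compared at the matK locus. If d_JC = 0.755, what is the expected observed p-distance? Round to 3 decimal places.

p = (3/4)(1 − e^(−4d/3)) = 0.75 × (1 − e^(-1.006667)) = 0.75 × (1 − 0.365435) = 0.475924.

0.476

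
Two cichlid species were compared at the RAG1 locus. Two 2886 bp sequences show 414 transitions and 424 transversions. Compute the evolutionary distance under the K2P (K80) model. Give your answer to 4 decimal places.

0.3714

P = 414/2886 ≈ 0.143451 and Q = 424/2886 ≈ 0.146916.
Under the Kimura two-parameter model, d = −½ ln(1 − 2P − Q) − ¼ ln(1 − 2Q).
1 − 2P − Q = 0.566182, giving −½ ln(0.566182) = 0.284420.
1 − 2Q = 0.706168, giving −¼ ln(0.706168) = 0.086976.
d = 0.284420 + 0.086976 = 0.371396.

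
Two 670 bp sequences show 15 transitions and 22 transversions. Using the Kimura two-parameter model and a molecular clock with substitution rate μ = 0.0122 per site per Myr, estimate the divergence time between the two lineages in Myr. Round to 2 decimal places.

2.35

P = 15/670 ≈ 0.022388 and Q = 22/670 ≈ 0.032836.
Under the Kimura two-parameter model, d = −½ ln(1 − 2P − Q) − ¼ ln(1 − 2Q).
1 − 2P − Q = 0.922388, giving −½ ln(0.922388) = 0.040395.
1 − 2Q = 0.934328, giving −¼ ln(0.934328) = 0.016982.
d = 0.040395 + 0.016982 = 0.057377.
Under a molecular clock d = 2μt, so t = d/(2μ) = 0.057377 / (2 × 0.0122) = 2.35 Myr.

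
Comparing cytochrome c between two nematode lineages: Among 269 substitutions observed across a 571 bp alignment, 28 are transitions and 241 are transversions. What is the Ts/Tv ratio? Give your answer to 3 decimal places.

R = 28/241 = 0.116182… ≈ 0.116 (to 3 d.p.).

0.116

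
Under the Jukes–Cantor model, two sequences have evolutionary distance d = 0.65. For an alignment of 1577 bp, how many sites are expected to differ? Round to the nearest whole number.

686

Invert JC69: p = (3/4)(1 − e^(−4d/3)) = 0.75 × (1 − e^(-0.866667)) = 0.75 × (1 − 0.420350) = 0.434738.
Expected differing sites = pL ≈ 0.434738 × 1577 = 685.581826 ≈ 686.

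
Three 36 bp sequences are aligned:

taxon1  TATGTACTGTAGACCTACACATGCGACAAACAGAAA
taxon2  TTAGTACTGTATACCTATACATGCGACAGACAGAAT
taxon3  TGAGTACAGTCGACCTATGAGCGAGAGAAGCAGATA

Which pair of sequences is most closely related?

taxon1–taxon2: 6/36 differ, p = 0.167, d = 0.188.
taxon1–taxon3: 13/36 differ, p = 0.361, d = 0.493.
taxon2–taxon3: 14/36 differ, p = 0.389, d = 0.548.
The smallest distance is between taxon1 and taxon2.

taxon1 and taxon2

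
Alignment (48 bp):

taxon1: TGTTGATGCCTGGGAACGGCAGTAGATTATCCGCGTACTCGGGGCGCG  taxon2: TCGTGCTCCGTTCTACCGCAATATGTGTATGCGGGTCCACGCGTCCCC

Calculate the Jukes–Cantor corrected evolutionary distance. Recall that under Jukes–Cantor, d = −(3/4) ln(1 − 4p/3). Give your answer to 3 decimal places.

The sequences differ at 24 of 48 sites, so p = 24/48 = 0.5.
d = −(3/4) ln(1 − 4p/3) = −0.75 ln(1 − 0.666667) = −0.75 ln(0.333333)
  = −0.75 × (-1.098613) = 0.823960 substitutions/site.

0.824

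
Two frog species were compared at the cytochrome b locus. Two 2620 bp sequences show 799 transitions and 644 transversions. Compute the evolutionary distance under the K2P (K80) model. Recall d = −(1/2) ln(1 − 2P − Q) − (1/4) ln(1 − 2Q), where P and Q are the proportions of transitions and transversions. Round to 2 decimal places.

P = 799/2620 ≈ 0.304962 and Q = 644/2620 ≈ 0.245802.
Under the Kimura two-parameter model, d = −½ ln(1 − 2P − Q) − ¼ ln(1 − 2Q).
1 − 2P − Q = 0.144274, giving −½ ln(0.144274) = 0.968021.
1 − 2Q = 0.508396, giving −¼ ln(0.508396) = 0.169124.
d = 0.968021 + 0.169124 = 1.137145.

1.14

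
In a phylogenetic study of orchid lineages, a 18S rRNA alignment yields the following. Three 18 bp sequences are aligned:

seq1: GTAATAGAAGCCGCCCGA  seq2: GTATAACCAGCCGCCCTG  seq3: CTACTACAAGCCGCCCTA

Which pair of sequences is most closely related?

seq1–seq2: 6/18 differ, p = 0.333, d = 0.441.
seq1–seq3: 4/18 differ, p = 0.222, d = 0.264.
seq2–seq3: 5/18 differ, p = 0.278, d = 0.347.
The smallest distance is between seq1 and seq3.

seq1 and seq3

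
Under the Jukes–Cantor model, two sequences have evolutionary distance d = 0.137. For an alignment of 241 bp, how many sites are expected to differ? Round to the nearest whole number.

30

Invert JC69: p = (3/4)(1 − e^(−4d/3)) = 0.75 × (1 − e^(-0.182667)) = 0.75 × (1 − 0.833046) = 0.125216.
Expected differing sites = pL ≈ 0.125216 × 241 = 30.177056 ≈ 30.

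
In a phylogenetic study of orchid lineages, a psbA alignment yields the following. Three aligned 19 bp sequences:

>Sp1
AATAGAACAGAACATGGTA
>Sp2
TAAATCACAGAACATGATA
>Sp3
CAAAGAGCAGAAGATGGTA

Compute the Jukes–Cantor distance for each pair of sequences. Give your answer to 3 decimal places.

d(Sp1,Sp2) = 0.324, d(Sp1,Sp3) = 0.247, d(Sp2,Sp3) = 0.410

Sp1–Sp2: 5/19 sites differ → p ≈ 0.263158, d = −0.75 ln(1 − 0.350877) = 0.324100 ≈ 0.324.
Sp1–Sp3: 4/19 sites differ → p ≈ 0.210526, d = −0.75 ln(1 − 0.280701) = 0.247109 ≈ 0.247.
Sp2–Sp3: 6/19 sites differ → p ≈ 0.315789, d = −0.75 ln(1 − 0.421052) = 0.409907 ≈ 0.410.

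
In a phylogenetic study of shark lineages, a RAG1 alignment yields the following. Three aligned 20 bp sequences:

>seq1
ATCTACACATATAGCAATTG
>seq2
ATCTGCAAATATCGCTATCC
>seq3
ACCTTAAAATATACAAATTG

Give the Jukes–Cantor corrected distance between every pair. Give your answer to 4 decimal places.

d(seq1,seq2) = 0.3831, d(seq1,seq3) = 0.3831, d(seq2,seq3) = 0.6872

seq1–seq2: 6/20 sites differ → p = 0.3, d = −0.75 ln(1 − 0.4) = 0.383119 ≈ 0.3831.
seq1–seq3: 6/20 sites differ → p = 0.3, d = −0.75 ln(1 − 0.4) = 0.383119 ≈ 0.3831.
seq2–seq3: 9/20 sites differ → p = 0.45, d = −0.75 ln(1 − 0.6) = 0.687218 ≈ 0.6872.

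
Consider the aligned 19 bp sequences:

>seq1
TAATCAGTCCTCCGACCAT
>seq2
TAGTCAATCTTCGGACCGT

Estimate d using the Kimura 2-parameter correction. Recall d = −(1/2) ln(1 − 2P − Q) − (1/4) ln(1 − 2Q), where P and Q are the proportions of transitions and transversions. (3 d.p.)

0.349

Of 19 sites, 4 differences are transitions and 1 are transversions, so P = 4/19 ≈ 0.210526 and Q = 1/19 ≈ 0.052632.
Under the Kimura two-parameter model, d = −½ ln(1 − 2P − Q) − ¼ ln(1 − 2Q).
1 − 2P − Q = 0.526316, giving −½ ln(0.526316) = 0.320927.
1 − 2Q = 0.894736, giving −¼ ln(0.894736) = 0.027807.
d = 0.320927 + 0.027807 = 0.348734.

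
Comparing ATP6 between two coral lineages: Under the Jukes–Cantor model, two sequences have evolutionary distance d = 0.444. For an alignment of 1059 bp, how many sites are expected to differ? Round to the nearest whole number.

355

Invert JC69: p = (3/4)(1 − e^(−4d/3)) = 0.75 × (1 − e^(-0.592)) = 0.75 × (1 − 0.553220) = 0.335085.
Expected differing sites = pL ≈ 0.335085 × 1059 = 354.855015 ≈ 355.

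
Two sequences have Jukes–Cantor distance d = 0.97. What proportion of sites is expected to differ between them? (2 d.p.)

p = (3/4)(1 − e^(−4d/3)) = 0.75 × (1 − e^(-1.293333)) = 0.75 × (1 − 0.274355) = 0.544234.

0.54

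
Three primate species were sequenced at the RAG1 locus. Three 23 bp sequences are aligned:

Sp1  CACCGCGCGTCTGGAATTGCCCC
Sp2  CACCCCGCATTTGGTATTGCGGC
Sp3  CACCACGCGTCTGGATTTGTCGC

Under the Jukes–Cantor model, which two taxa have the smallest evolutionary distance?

Sp1 and Sp3

Sp1–Sp2: 6/23 differ, p = 0.261, d = 0.321.
Sp1–Sp3: 4/23 differ, p = 0.174, d = 0.198.
Sp2–Sp3: 7/23 differ, p = 0.304, d = 0.390.
The smallest distance is between Sp1 and Sp3.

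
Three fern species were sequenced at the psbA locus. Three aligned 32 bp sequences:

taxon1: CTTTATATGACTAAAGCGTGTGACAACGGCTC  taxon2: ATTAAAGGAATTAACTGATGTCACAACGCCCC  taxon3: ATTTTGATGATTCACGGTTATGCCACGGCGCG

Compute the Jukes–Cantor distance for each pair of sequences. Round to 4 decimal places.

taxon1–taxon2: 14/32 sites differ → p = 0.4375, d = −0.75 ln(1 − 0.583333) = 0.656601 ≈ 0.6566.
taxon1–taxon3: 16/32 sites differ → p = 0.5, d = −0.75 ln(1 − 0.666667) = 0.823960 ≈ 0.8240.
taxon2–taxon3: 16/32 sites differ → p = 0.5, d = −0.75 ln(1 − 0.666667) = 0.823960 ≈ 0.8240.

d(taxon1,taxon2) = 0.6566, d(taxon1,taxon3) = 0.8240, d(taxon2,taxon3) = 0.8240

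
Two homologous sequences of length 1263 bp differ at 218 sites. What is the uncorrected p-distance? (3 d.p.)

p = 218/1263 = 0.172604… ≈ 0.173 (to 3 d.p.).

0.173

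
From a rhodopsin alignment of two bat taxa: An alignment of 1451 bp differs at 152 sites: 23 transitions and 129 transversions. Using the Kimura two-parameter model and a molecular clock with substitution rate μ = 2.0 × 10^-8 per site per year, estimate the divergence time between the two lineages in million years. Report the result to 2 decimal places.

2.83

P = 23/1451 ≈ 0.015851 and Q = 129/1451 ≈ 0.088904.
Under the Kimura two-parameter model, d = −½ ln(1 − 2P − Q) − ¼ ln(1 − 2Q).
1 − 2P − Q = 0.879394, giving −½ ln(0.879394) = 0.064261.
1 − 2Q = 0.822192, giving −¼ ln(0.822192) = 0.048945.
d = 0.064261 + 0.048945 = 0.113206.
Under a molecular clock d = 2μt, so t = d/(2μ) = 0.113206 / (2 × 2.0 × 10^-8) = 2.83 million years.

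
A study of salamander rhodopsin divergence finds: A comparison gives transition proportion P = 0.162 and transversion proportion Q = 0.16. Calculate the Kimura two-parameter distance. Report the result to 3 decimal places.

0.427

Under the Kimura two-parameter model, d = −½ ln(1 − 2P − Q) − ¼ ln(1 − 2Q).
1 − 2P − Q = 0.516, giving −½ ln(0.516) = 0.330824.
1 − 2Q = 0.68, giving −¼ ln(0.68) = 0.096416.
d = 0.330824 + 0.096416 = 0.427240.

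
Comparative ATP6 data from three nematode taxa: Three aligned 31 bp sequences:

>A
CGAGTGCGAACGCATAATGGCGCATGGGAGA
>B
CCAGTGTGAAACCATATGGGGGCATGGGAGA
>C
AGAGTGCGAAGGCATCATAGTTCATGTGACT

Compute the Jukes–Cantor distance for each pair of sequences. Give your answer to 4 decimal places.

A–B: 7/31 sites differ → p ≈ 0.225806, d = −0.75 ln(1 − 0.301075) = 0.268659 ≈ 0.2687.
A–C: 9/31 sites differ → p ≈ 0.290323, d = −0.75 ln(1 − 0.387097) = 0.367161 ≈ 0.3672.
B–C: 14/31 sites differ → p ≈ 0.451613, d = −0.75 ln(1 − 0.602151) = 0.691262 ≈ 0.6913.

d(A,B) = 0.2687, d(A,C) = 0.3672, d(B,C) = 0.6913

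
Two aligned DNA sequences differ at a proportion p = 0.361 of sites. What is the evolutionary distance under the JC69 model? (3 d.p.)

0.492

d = −(3/4) ln(1 − 4p/3) = −0.75 ln(1 − 0.481333) = −0.75 ln(0.518667)
  = −0.75 × (-0.656493) = 0.492370 substitutions/site.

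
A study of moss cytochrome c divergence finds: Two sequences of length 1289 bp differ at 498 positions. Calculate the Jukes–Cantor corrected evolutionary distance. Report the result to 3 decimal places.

0.543

p = 498/1289 ≈ 0.386346.
d = −(3/4) ln(1 − 4p/3) = −0.75 ln(1 − 0.515128) = −0.75 ln(0.484872)
  = −0.75 × (-0.723870) = 0.542903 substitutions/site.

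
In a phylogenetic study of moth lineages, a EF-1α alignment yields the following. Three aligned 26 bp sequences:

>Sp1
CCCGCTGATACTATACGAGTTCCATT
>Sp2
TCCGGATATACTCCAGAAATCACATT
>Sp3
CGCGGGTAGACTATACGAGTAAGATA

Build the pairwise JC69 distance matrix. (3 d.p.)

d(Sp1,Sp2) = 0.623, d(Sp1,Sp3) = 0.464, d(Sp2,Sp3) = 0.717

Sp1–Sp2: 11/26 sites differ → p ≈ 0.423077, d = −0.75 ln(1 − 0.564103) = 0.622762 ≈ 0.623.
Sp1–Sp3: 9/26 sites differ → p ≈ 0.346154, d = −0.75 ln(1 − 0.461539) = 0.464280 ≈ 0.464.
Sp2–Sp3: 12/26 sites differ → p ≈ 0.461538, d = −0.75 ln(1 − 0.615384) = 0.716632 ≈ 0.717.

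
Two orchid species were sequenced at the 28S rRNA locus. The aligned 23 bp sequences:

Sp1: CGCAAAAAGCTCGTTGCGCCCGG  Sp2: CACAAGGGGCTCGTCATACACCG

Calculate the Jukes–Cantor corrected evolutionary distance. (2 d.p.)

The sequences differ at 10 of 23 sites (2, 6, 7, 8, 15, 16, 17, 18, 20, 22), so p = 10/23 ≈ 0.434783.
d = −(3/4) ln(1 − 4p/3) = −0.75 ln(1 − 0.579711) = −0.75 ln(0.420289)
  = −0.75 × (-0.866813) = 0.650110 substitutions/site.

0.65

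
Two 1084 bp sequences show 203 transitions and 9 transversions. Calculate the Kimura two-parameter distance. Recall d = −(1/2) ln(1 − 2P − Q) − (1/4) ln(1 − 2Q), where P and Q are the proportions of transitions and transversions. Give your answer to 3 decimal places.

0.246

P = 203/1084 ≈ 0.187269 and Q = 9/1084 ≈ 0.008303.
Under the Kimura two-parameter model, d = −½ ln(1 − 2P − Q) − ¼ ln(1 − 2Q).
1 − 2P − Q = 0.617159, giving −½ ln(0.617159) = 0.241314.
1 − 2Q = 0.983394, giving −¼ ln(0.983394) = 0.004186.
d = 0.241314 + 0.004186 = 0.245500.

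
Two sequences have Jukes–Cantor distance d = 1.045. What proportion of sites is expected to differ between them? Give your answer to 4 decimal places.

p = (3/4)(1 − e^(−4d/3)) = 0.75 × (1 − e^(-1.393333)) = 0.75 × (1 − 0.248247) = 0.563815.

0.5638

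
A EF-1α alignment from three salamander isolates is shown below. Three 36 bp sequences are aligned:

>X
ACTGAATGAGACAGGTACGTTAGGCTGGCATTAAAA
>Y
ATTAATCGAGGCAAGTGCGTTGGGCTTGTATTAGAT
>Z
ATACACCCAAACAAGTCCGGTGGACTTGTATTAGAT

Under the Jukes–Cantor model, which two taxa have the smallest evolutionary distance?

Y and Z

X–Y: 12/36 differ, p = 0.333, d = 0.441.
X–Z: 16/36 differ, p = 0.444, d = 0.673.
Y–Z: 9/36 differ, p = 0.250, d = 0.304.
The smallest distance is between Y and Z.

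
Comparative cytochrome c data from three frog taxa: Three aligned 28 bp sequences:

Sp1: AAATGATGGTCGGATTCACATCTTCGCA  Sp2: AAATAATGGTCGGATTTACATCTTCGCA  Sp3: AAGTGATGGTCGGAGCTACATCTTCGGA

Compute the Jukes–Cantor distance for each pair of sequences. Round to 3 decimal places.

d(Sp1,Sp2) = 0.075, d(Sp1,Sp3) = 0.204, d(Sp2,Sp3) = 0.204

Sp1–Sp2: 2/28 sites differ → p ≈ 0.071429, d = −0.75 ln(1 − 0.095239) = 0.075063 ≈ 0.075.
Sp1–Sp3: 5/28 sites differ → p ≈ 0.178571, d = −0.75 ln(1 − 0.238095) = 0.203950 ≈ 0.204.
Sp2–Sp3: 5/28 sites differ → p ≈ 0.178571, d = −0.75 ln(1 − 0.238095) = 0.203950 ≈ 0.204.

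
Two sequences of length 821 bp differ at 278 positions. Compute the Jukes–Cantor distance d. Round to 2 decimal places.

0.45

p = 278/821 ≈ 0.338611.
d = −(3/4) ln(1 − 4p/3) = −0.75 ln(1 − 0.451481) = −0.75 ln(0.548519)
  = −0.75 × (-0.600533) = 0.450400 substitutions/site.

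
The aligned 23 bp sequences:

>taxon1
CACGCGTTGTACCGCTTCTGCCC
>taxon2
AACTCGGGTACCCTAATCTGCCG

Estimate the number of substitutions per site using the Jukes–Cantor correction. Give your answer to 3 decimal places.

The sequences differ at 11 of 23 sites, so p = 11/23 ≈ 0.478261.
d = −(3/4) ln(1 − 4p/3) = −0.75 ln(1 − 0.637681) = −0.75 ln(0.362319)
  = −0.75 × (-1.015230) = 0.761423 substitutions/site.

0.761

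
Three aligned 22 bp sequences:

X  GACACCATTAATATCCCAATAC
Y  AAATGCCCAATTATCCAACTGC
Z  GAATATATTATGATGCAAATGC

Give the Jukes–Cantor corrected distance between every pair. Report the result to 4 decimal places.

X–Y: 11/22 sites differ → p = 0.5, d = −0.75 ln(1 − 0.666667) = 0.823960 ≈ 0.8240.
X–Z: 9/22 sites differ → p ≈ 0.409091, d = −0.75 ln(1 − 0.545455) = 0.591344 ≈ 0.5913.
Y–Z: 9/22 sites differ → p ≈ 0.409091, d = −0.75 ln(1 − 0.545455) = 0.591344 ≈ 0.5913.

d(X,Y) = 0.8240, d(X,Z) = 0.5913, d(Y,Z) = 0.5913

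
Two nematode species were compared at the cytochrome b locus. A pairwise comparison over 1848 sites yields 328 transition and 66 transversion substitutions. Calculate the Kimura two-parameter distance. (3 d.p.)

0.266

P = 328/1848 ≈ 0.177489 and Q = 66/1848 ≈ 0.035714.
Under the Kimura two-parameter model, d = −½ ln(1 − 2P − Q) − ¼ ln(1 − 2Q).
1 − 2P − Q = 0.609308, giving −½ ln(0.609308) = 0.247716.
1 − 2Q = 0.928572, giving −¼ ln(0.928572) = 0.018527.
d = 0.247716 + 0.018527 = 0.266243.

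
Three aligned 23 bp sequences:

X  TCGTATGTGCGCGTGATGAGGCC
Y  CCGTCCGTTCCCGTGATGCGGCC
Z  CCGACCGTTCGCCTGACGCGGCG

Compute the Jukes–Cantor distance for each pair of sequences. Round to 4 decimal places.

d(X,Y) = 0.3206, d(X,Z) = 0.5532, d(Y,Z) = 0.2567

X–Y: 6/23 sites differ → p ≈ 0.26087, d = −0.75 ln(1 − 0.347827) = 0.320584 ≈ 0.3206.
X–Z: 9/23 sites differ → p ≈ 0.391304, d = −0.75 ln(1 − 0.521739) = 0.553199 ≈ 0.5532.
Y–Z: 5/23 sites differ → p ≈ 0.217391, d = −0.75 ln(1 − 0.289855) = 0.256715 ≈ 0.2567.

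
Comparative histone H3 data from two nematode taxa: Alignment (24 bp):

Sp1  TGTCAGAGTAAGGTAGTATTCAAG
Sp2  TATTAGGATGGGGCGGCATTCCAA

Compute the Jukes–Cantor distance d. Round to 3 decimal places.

The sequences differ at 11 of 24 sites, so p = 11/24 ≈ 0.458333.
d = −(3/4) ln(1 − 4p/3) = −0.75 ln(1 − 0.611111) = −0.75 ln(0.388889)
  = −0.75 × (-0.944461) = 0.708346 substitutions/site.

0.708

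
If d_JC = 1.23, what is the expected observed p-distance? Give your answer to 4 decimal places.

p = (3/4)(1 − e^(−4d/3)) = 0.75 × (1 − e^(-1.64)) = 0.75 × (1 − 0.193980) = 0.604515.

0.6045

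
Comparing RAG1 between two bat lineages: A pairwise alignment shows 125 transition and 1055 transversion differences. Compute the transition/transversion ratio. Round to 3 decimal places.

0.118

R = 125/1055 = 0.118483… ≈ 0.118 (to 3 d.p.).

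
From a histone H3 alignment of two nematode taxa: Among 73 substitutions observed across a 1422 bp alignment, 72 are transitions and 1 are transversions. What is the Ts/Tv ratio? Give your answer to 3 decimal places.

R = 72/1 = 72.000.

72.000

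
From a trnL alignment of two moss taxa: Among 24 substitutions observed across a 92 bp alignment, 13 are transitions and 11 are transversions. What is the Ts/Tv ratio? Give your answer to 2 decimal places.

1.18

R = 13/11 = 1.181818… ≈ 1.18 (to 2 d.p.).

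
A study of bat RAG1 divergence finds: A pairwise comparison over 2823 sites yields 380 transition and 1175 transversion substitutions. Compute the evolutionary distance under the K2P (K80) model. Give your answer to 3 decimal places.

P = 380/2823 ≈ 0.134609 and Q = 1175/2823 ≈ 0.416224.
Under the Kimura two-parameter model, d = −½ ln(1 − 2P − Q) − ¼ ln(1 − 2Q).
1 − 2P − Q = 0.314558, giving −½ ln(0.314558) = 0.578293.
1 − 2Q = 0.167552, giving −¼ ln(0.167552) = 0.446615.
d = 0.578293 + 0.446615 = 1.024908.

1.025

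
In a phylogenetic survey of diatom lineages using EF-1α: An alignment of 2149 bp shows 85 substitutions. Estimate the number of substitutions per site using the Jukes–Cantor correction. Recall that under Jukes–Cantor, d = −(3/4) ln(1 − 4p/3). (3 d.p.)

0.041

p = 85/2149 ≈ 0.039553.
d = −(3/4) ln(1 − 4p/3) = −0.75 ln(1 − 0.052737) = −0.75 ln(0.947263)
  = −0.75 × (-0.054179) = 0.040634 substitutions/site.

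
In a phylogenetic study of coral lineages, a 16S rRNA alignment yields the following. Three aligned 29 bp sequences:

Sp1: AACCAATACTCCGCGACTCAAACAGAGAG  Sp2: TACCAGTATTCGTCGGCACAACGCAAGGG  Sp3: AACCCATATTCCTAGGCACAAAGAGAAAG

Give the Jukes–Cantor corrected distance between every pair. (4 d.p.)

Sp1–Sp2: 12/29 sites differ → p ≈ 0.413793, d = −0.75 ln(1 − 0.551724) = 0.601760 ≈ 0.6018.
Sp1–Sp3: 8/29 sites differ → p ≈ 0.275862, d = −0.75 ln(1 − 0.367816) = 0.343931 ≈ 0.3439.
Sp2–Sp3: 10/29 sites differ → p ≈ 0.344828, d = −0.75 ln(1 − 0.459771) = 0.461822 ≈ 0.4618.

d(Sp1,Sp2) = 0.6018, d(Sp1,Sp3) = 0.3439, d(Sp2,Sp3) = 0.4618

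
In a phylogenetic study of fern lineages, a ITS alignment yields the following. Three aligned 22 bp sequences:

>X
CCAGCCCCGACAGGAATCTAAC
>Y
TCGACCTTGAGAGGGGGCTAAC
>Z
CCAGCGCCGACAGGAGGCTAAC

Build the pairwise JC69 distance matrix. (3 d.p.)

d(X,Y) = 0.591, d(X,Z) = 0.151, d(Y,Z) = 0.497

X–Y: 9/22 sites differ → p ≈ 0.409091, d = −0.75 ln(1 − 0.545455) = 0.591344 ≈ 0.591.
X–Z: 3/22 sites differ → p ≈ 0.136364, d = −0.75 ln(1 − 0.181819) = 0.150504 ≈ 0.151.
Y–Z: 8/22 sites differ → p ≈ 0.363636, d = −0.75 ln(1 − 0.484848) = 0.497470 ≈ 0.497.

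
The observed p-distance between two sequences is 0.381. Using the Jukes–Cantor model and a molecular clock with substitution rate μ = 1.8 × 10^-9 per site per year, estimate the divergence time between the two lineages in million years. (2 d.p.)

d = −(3/4) ln(1 − 4p/3) = −0.75 ln(1 − 0.508) = −0.75 ln(0.492)
  = −0.75 × (-0.709277) = 0.531958 substitutions/site.
Under a molecular clock d = 2μt, so t = d/(2μ) = 0.531958 / (2 × 1.8 × 10^-9) = 147.77 million years.

147.77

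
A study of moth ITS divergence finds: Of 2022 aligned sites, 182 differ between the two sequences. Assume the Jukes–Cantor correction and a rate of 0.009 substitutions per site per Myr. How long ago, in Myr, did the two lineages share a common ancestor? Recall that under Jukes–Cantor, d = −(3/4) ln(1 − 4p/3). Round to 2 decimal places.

p = 182/2022 ≈ 0.09001.
d = −(3/4) ln(1 − 4p/3) = −0.75 ln(1 − 0.120013) = −0.75 ln(0.879987)
  = −0.75 × (-0.127848) = 0.095886 substitutions/site.
Under a molecular clock d = 2μt, so t = d/(2μ) = 0.095886 / (2 × 0.009) = 5.33 Myr.

5.33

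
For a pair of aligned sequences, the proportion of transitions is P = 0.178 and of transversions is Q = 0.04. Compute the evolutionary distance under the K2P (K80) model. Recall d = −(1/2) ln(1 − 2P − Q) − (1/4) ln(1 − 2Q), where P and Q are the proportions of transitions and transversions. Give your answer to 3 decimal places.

Under the Kimura two-parameter model, d = −½ ln(1 − 2P − Q) − ¼ ln(1 − 2Q).
1 − 2P − Q = 0.604, giving −½ ln(0.604) = 0.252091.
1 − 2Q = 0.92, giving −¼ ln(0.92) = 0.020845.
d = 0.252091 + 0.020845 = 0.272936.

0.273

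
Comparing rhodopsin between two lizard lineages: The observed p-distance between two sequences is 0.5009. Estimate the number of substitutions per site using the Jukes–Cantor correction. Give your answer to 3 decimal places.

0.827

d = −(3/4) ln(1 − 4p/3) = −0.75 ln(1 − 0.667867) = −0.75 ln(0.332133)
  = −0.75 × (-1.102220) = 0.826665 substitutions/site.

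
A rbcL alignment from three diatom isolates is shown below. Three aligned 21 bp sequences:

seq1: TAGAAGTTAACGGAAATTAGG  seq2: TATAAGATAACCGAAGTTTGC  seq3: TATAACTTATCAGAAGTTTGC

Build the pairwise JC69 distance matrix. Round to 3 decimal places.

d(seq1,seq2) = 0.360, d(seq1,seq3) = 0.441, d(seq2,seq3) = 0.220

seq1–seq2: 6/21 sites differ → p ≈ 0.285714, d = −0.75 ln(1 − 0.380952) = 0.359679 ≈ 0.360.
seq1–seq3: 7/21 sites differ → p ≈ 0.333333, d = −0.75 ln(1 − 0.444444) = 0.440839 ≈ 0.441.
seq2–seq3: 4/21 sites differ → p ≈ 0.190476, d = −0.75 ln(1 − 0.253968) = 0.219740 ≈ 0.220.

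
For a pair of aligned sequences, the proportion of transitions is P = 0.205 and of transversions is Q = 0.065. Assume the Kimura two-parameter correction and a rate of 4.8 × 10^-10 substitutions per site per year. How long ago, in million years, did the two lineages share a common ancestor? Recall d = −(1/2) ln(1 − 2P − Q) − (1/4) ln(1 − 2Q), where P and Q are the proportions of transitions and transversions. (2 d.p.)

371.87

Under the Kimura two-parameter model, d = −½ ln(1 − 2P − Q) − ¼ ln(1 − 2Q).
1 − 2P − Q = 0.525, giving −½ ln(0.525) = 0.322179.
1 − 2Q = 0.87, giving −¼ ln(0.87) = 0.034816.
d = 0.322179 + 0.034816 = 0.356995.
Under a molecular clock d = 2μt, so t = d/(2μ) = 0.356995 / (2 × 4.8 × 10^-10) = 371.87 million years.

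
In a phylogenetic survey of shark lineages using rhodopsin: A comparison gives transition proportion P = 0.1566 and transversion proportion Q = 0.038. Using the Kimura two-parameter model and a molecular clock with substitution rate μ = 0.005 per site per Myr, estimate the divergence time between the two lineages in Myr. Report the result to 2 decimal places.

Under the Kimura two-parameter model, d = −½ ln(1 − 2P − Q) − ¼ ln(1 − 2Q).
1 − 2P − Q = 0.6488, giving −½ ln(0.6488) = 0.216315.
1 − 2Q = 0.924, giving −¼ ln(0.924) = 0.019761.
d = 0.216315 + 0.019761 = 0.236076.
Under a molecular clock d = 2μt, so t = d/(2μ) = 0.236076 / (2 × 0.005) = 23.61 Myr.

23.61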